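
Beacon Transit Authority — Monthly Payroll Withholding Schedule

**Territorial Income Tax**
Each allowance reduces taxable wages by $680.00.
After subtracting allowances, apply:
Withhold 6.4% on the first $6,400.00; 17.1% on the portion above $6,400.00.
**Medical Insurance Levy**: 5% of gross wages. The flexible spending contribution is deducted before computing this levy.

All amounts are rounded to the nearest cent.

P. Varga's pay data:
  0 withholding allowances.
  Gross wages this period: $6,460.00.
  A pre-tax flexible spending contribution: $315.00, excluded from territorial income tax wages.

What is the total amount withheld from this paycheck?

$700.53

Territorial Income Tax: taxable = $6,460.00 − $315.00 = $6,145.00
  6.4% × $6,145.00 = $393.28
Medical Insurance Levy: 5% × $6,145.00 = $307.25
Total: $393.28 + $307.25 = $700.53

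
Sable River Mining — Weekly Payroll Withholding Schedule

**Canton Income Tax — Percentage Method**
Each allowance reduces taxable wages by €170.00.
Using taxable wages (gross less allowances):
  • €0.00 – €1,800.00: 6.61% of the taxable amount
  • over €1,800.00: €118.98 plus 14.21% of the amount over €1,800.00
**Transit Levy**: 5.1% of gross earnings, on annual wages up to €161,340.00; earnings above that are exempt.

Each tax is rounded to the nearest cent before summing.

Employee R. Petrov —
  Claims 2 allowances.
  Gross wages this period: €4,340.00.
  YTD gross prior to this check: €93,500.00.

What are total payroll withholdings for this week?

Canton Income Tax: taxable = €4,340.00 − 2×€170.00 = €4,000.00
  €118.98 + 14.21% × (€4,000.00 − €1,800.00) = €118.98 + 14.21% × €2,200.00 = €431.60
Transit Levy: 5.1% × €4,340.00 = €221.34
Total: €431.60 + €221.34 = €652.94

€652.94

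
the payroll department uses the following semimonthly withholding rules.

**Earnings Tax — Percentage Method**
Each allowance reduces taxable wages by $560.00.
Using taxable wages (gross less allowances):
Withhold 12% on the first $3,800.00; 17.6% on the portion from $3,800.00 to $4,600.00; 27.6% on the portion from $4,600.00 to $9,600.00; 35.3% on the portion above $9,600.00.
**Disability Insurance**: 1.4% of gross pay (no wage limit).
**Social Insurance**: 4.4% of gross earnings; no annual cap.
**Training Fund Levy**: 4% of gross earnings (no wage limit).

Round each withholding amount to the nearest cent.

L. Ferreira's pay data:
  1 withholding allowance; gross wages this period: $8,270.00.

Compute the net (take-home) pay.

$6,004.38

Earnings Tax: taxable = $8,270.00 − 1×$560.00 = $7,710.00
  $596.80 + 27.6% × ($7,710.00 − $4,600.00) = $596.80 + 27.6% × $3,110.00 = $1,455.16
Disability Insurance: 1.4% × $8,270.00 = $115.78
Social Insurance: 4.4% × $8,270.00 = $363.88
Training Fund Levy: 4% × $8,270.00 = $330.80
Total withheld: $1,455.16 + $115.78 + $363.88 + $330.80 = $2,265.62
Net pay: $8,270.00 − $2,265.62 = $6,004.38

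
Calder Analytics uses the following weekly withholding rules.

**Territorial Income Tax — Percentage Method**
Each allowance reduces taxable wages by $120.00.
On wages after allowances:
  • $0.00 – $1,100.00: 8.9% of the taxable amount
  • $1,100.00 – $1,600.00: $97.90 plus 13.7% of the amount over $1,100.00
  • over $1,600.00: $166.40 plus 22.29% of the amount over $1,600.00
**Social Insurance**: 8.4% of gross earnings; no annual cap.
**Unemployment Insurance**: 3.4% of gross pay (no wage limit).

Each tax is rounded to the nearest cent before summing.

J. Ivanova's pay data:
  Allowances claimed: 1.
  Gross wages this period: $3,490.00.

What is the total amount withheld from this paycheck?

Territorial Income Tax: taxable = $3,490.00 − 1×$120.00 = $3,370.00
  $166.40 + 22.29% × ($3,370.00 − $1,600.00) = $166.40 + 22.29% × $1,770.00 = $560.93
Social Insurance: 8.4% × $3,490.00 = $293.16
Unemployment Insurance: 3.4% × $3,490.00 = $118.66
Total: $560.93 + $293.16 + $118.66 = $972.75

$972.75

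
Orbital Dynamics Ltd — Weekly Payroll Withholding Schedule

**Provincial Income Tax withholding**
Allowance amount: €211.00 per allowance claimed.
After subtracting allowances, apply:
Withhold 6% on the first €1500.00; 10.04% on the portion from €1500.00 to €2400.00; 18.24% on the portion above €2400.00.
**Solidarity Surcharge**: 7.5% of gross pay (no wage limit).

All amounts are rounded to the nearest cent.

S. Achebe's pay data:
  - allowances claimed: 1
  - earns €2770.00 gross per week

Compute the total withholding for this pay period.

Provincial Income Tax: taxable = €2770.00 − 1×€211.00 = €2559.00
  €180.36 + 18.24% × (€2559.00 − €2400.00) = €180.36 + 18.24% × €159.00 = €209.36
Solidarity Surcharge: 7.5% × €2770.00 = €207.75
Total: €209.36 + €207.75 = €417.11

€417.11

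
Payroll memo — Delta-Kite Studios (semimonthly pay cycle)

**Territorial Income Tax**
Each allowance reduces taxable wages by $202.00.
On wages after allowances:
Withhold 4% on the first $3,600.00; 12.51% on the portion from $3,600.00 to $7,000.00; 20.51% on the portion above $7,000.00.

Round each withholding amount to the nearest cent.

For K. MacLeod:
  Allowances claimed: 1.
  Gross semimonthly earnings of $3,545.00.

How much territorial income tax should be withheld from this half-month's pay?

Territorial Income Tax: taxable = $3,545.00 − 1×$202.00 = $3,343.00
  4% × $3,343.00 = $133.72

$133.72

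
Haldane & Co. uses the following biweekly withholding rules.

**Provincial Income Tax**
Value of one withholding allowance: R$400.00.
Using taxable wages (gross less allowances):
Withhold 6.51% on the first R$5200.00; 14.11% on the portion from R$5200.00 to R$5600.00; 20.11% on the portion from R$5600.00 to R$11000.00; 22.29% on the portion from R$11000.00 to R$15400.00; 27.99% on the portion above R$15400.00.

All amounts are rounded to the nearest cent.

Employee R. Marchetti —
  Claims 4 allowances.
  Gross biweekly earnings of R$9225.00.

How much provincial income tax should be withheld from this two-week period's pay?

R$802.19

Provincial Income Tax: taxable = R$9225.00 − 4×R$400.00 = R$7625.00
  R$394.96 + 20.11% × (R$7625.00 − R$5600.00) = R$394.96 + 20.11% × R$2025.00 = R$802.19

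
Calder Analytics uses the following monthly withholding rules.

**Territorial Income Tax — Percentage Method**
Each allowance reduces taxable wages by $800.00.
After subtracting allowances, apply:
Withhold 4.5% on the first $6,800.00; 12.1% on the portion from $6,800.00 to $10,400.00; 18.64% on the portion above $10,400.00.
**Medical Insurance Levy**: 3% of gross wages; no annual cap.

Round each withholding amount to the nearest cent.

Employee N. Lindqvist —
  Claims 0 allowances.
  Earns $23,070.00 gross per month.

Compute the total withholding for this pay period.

Territorial Income Tax: taxable = $23,070.00
  $741.60 + 18.64% × ($23,070.00 − $10,400.00) = $741.60 + 18.64% × $12,670.00 = $3,103.29
Medical Insurance Levy: 3% × $23,070.00 = $692.10
Total: $3,103.29 + $692.10 = $3,795.39

$3,795.39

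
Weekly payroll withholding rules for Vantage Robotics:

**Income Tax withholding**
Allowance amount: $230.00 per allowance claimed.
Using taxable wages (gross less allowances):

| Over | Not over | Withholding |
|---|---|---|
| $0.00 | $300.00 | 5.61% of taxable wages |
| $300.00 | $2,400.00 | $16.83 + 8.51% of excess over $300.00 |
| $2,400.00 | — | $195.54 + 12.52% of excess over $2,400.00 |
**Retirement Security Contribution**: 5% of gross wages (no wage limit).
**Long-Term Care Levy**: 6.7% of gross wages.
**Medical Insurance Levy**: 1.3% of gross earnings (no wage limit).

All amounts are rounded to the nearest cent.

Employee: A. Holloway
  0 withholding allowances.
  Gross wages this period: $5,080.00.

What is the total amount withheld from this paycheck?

$1,191.48

Income Tax: taxable = $5,080.00
  $195.54 + 12.52% × ($5,080.00 − $2,400.00) = $195.54 + 12.52% × $2,680.00 = $531.08
Retirement Security Contribution: 5% × $5,080.00 = $254.00
Long-Term Care Levy: 6.7% × $5,080.00 = $340.36
Medical Insurance Levy: 1.3% × $5,080.00 = $66.04
Total: $531.08 + $254.00 + $340.36 + $66.04 = $1,191.48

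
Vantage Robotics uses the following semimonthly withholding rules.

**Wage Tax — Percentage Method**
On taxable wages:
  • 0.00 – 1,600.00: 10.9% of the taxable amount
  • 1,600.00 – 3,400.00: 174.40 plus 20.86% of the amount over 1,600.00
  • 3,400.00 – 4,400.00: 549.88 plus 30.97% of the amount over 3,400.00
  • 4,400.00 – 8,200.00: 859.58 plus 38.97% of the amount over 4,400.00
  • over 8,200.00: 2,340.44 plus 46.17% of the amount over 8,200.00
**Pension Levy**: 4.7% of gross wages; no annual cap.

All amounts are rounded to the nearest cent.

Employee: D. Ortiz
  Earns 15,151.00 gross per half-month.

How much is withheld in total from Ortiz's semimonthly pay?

6,261.82

Wage Tax: taxable = 15,151.00
  2,340.44 + 46.17% × (15,151.00 − 8,200.00) = 2,340.44 + 46.17% × 6,951.00 = 5,549.72
Pension Levy: 4.7% × 15,151.00 = 712.10
Total: 5,549.72 + 712.10 = 6,261.82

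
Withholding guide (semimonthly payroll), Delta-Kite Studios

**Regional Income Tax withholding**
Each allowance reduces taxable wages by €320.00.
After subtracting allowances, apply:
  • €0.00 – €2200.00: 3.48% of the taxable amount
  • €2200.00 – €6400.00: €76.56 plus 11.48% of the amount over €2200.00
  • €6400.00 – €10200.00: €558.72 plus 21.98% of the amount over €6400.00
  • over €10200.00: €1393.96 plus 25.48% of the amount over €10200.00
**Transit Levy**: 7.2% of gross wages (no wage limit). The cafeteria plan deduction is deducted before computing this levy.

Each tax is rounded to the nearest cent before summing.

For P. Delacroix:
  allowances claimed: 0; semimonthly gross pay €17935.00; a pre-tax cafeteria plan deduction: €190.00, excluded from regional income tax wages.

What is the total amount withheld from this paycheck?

€4594.07

Regional Income Tax: taxable = €17935.00 − €190.00 = €17745.00
  €1393.96 + 25.48% × (€17745.00 − €10200.00) = €1393.96 + 25.48% × €7545.00 = €3316.43
Transit Levy: 7.2% × €17745.00 = €1277.64
Total: €3316.43 + €1277.64 = €4594.07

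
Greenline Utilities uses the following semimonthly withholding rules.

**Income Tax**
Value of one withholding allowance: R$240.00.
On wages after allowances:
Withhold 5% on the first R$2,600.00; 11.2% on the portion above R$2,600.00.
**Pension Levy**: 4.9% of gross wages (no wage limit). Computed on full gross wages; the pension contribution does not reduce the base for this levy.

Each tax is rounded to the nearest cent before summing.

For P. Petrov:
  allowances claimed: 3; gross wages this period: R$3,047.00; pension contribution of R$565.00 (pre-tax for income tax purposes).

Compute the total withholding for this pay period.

Income Tax: taxable = R$3,047.00 − R$565.00 − 3×R$240.00 = R$1,762.00
  5% × R$1,762.00 = R$88.10
Pension Levy: 4.9% × R$3,047.00 = R$149.30
Total: R$88.10 + R$149.30 = R$237.40

R$237.40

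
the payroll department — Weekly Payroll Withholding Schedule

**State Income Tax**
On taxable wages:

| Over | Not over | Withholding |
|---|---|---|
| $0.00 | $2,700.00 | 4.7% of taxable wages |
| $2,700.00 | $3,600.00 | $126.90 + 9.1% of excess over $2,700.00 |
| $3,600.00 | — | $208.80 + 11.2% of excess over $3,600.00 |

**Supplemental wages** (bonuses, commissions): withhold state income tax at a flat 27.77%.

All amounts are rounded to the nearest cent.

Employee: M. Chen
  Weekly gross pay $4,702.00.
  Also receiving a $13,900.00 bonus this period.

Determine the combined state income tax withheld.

$4,192.25

State Income Tax: taxable = $4,702.00
  $208.80 + 11.2% × ($4,702.00 − $3,600.00) = $208.80 + 11.2% × $1,102.00 = $332.22
Supplemental (27.77% flat on bonus): 27.77% × $13,900.00 = $3,860.03
Total state income tax: $332.22 + $3,860.03 = $4,192.25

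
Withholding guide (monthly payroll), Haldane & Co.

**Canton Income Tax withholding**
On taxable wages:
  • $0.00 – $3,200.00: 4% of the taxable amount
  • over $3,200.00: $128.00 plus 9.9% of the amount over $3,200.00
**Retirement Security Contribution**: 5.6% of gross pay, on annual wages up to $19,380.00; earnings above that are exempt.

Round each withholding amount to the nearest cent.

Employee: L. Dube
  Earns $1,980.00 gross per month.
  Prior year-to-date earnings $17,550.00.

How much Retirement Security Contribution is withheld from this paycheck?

Retirement Security Contribution: cap $19,380.00 − YTD $17,550.00 = $1,830.00 subject; 5.6% × $1,830.00 = $102.48

$102.48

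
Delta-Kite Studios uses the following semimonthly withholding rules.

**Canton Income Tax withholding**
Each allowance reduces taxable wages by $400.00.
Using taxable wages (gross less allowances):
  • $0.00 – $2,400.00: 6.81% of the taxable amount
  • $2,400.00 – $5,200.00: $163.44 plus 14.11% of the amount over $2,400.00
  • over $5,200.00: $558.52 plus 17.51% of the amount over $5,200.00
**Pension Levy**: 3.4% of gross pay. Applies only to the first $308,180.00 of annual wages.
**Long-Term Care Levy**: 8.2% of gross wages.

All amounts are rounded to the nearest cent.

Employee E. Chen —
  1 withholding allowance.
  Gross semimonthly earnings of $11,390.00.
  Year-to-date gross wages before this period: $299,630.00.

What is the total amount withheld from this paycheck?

$2,797.03

Canton Income Tax: taxable = $11,390.00 − 1×$400.00 = $10,990.00
  $558.52 + 17.51% × ($10,990.00 − $5,200.00) = $558.52 + 17.51% × $5,790.00 = $1,572.35
Pension Levy: cap $308,180.00 − YTD $299,630.00 = $8,550.00 subject; 3.4% × $8,550.00 = $290.70
Long-Term Care Levy: 8.2% × $11,390.00 = $933.98
Total: $1,572.35 + $290.70 + $933.98 = $2,797.03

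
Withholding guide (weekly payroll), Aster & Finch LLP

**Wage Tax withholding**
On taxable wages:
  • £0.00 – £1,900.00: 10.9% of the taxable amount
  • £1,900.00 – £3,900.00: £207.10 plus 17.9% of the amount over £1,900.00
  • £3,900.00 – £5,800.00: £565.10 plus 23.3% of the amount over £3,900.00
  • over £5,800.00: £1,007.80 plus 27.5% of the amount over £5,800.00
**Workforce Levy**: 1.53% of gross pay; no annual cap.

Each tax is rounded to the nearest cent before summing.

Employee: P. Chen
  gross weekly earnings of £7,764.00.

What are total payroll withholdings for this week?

Wage Tax: taxable = £7,764.00
  £1,007.80 + 27.5% × (£7,764.00 − £5,800.00) = £1,007.80 + 27.5% × £1,964.00 = £1,547.90
Workforce Levy: 1.53% × £7,764.00 = £118.79
Total: £1,547.90 + £118.79 = £1,666.69

£1,666.69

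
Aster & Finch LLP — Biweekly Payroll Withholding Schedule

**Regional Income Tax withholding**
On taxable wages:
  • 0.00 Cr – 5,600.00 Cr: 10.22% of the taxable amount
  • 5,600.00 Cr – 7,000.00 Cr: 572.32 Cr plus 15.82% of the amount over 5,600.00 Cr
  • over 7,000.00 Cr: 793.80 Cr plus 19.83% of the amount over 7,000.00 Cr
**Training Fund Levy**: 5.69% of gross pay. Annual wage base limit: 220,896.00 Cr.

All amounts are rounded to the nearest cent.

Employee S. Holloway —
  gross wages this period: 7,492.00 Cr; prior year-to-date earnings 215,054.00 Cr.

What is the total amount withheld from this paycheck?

Regional Income Tax: taxable = 7,492.00 Cr
  793.80 Cr + 19.83% × (7,492.00 Cr − 7,000.00 Cr) = 793.80 Cr + 19.83% × 492.00 Cr = 891.36 Cr
Training Fund Levy: cap 220,896.00 Cr − YTD 215,054.00 Cr = 5,842.00 Cr subject; 5.69% × 5,842.00 Cr = 332.41 Cr
Total: 891.36 Cr + 332.41 Cr = 1,223.77 Cr

1,223.77 Cr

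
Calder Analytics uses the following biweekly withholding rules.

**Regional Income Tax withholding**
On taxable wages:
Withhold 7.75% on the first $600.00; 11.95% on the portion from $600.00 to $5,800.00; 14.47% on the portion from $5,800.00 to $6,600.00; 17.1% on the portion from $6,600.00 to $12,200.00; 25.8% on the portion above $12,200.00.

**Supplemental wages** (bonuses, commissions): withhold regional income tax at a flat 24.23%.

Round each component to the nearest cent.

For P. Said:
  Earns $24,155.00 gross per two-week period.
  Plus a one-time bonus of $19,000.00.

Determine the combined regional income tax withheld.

Regional Income Tax: taxable = $24,155.00
  $1,741.26 + 25.8% × ($24,155.00 − $12,200.00) = $1,741.26 + 25.8% × $11,955.00 = $4,825.65
Supplemental (24.23% flat on bonus): 24.23% × $19,000.00 = $4,603.70
Total regional income tax: $4,825.65 + $4,603.70 = $9,429.35

$9,429.35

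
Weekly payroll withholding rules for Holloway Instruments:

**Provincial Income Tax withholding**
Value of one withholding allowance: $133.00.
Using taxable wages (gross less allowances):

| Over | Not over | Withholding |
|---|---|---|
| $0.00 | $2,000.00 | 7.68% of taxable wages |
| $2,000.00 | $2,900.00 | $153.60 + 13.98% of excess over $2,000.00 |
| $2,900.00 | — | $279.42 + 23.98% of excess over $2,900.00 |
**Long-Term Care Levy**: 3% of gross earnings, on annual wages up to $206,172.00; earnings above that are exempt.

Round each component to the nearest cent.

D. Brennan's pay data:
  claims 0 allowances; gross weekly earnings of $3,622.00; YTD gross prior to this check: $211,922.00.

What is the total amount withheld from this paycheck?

$452.56

Provincial Income Tax: taxable = $3,622.00
  $279.42 + 23.98% × ($3,622.00 − $2,900.00) = $279.42 + 23.98% × $722.00 = $452.56
Long-Term Care Levy: YTD $211,922.00 ≥ cap $206,172.00 → $0.00
Total: $452.56 + $0.00 = $452.56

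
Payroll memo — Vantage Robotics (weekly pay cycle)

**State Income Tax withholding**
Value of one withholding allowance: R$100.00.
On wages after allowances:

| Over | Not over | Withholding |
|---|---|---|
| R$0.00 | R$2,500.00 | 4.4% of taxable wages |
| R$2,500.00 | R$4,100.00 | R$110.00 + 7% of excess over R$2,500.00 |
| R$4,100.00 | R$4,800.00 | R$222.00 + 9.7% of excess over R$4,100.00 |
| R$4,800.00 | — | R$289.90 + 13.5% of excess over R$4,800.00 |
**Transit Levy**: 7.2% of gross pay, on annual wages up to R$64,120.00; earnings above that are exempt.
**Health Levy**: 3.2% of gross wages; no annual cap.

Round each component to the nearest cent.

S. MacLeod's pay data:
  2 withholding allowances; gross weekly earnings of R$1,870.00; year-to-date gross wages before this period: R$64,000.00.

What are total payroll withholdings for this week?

State Income Tax: taxable = R$1,870.00 − 2×R$100.00 = R$1,670.00
  4.4% × R$1,670.00 = R$73.48
Transit Levy: cap R$64,120.00 − YTD R$64,000.00 = R$120.00 subject; 7.2% × R$120.00 = R$8.64
Health Levy: 3.2% × R$1,870.00 = R$59.84
Total: R$73.48 + R$8.64 + R$59.84 = R$141.96

R$141.96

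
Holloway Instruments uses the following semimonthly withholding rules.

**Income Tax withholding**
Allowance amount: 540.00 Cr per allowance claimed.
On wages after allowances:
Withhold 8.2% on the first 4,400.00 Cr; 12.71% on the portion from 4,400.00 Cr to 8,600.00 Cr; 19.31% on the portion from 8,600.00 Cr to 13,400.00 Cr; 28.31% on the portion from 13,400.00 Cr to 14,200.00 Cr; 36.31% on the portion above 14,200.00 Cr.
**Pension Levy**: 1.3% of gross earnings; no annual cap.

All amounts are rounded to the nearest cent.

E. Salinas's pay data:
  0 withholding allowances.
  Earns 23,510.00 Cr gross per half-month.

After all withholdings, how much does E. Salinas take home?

Income Tax: taxable = 23,510.00 Cr
  2,047.98 Cr + 36.31% × (23,510.00 Cr − 14,200.00 Cr) = 2,047.98 Cr + 36.31% × 9,310.00 Cr = 5,428.44 Cr
Pension Levy: 1.3% × 23,510.00 Cr = 305.63 Cr
Total withheld: 5,428.44 Cr + 305.63 Cr = 5,734.07 Cr
Net pay: 23,510.00 Cr − 5,734.07 Cr = 17,775.93 Cr

17,775.93 Cr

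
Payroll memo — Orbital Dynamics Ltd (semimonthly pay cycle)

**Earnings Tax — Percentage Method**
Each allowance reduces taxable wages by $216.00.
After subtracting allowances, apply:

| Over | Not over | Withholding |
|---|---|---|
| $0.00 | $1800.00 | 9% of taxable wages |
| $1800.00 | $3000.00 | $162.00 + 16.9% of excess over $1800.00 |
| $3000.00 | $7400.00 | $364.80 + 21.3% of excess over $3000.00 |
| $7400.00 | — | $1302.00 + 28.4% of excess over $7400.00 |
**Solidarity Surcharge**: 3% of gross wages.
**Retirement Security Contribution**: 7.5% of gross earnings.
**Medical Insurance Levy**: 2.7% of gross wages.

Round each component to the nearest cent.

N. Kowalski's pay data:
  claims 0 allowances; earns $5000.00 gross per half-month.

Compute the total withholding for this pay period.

Earnings Tax: taxable = $5000.00
  $364.80 + 21.3% × ($5000.00 − $3000.00) = $364.80 + 21.3% × $2000.00 = $790.80
Solidarity Surcharge: 3% × $5000.00 = $150.00
Retirement Security Contribution: 7.5% × $5000.00 = $375.00
Medical Insurance Levy: 2.7% × $5000.00 = $135.00
Total: $790.80 + $150.00 + $375.00 + $135.00 = $1450.80

$1450.80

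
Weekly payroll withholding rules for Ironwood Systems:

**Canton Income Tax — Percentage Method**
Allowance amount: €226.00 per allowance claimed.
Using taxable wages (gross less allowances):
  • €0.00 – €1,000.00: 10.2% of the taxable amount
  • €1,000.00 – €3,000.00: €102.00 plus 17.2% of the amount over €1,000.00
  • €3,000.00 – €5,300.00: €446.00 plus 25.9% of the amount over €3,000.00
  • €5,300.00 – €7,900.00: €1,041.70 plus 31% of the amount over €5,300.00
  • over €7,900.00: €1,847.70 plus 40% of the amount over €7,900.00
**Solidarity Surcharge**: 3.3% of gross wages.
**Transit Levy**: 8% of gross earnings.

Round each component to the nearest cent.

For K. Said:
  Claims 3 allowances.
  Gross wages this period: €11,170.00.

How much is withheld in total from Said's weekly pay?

Canton Income Tax: taxable = €11,170.00 − 3×€226.00 = €10,492.00
  €1,847.70 + 40% × (€10,492.00 − €7,900.00) = €1,847.70 + 40% × €2,592.00 = €2,884.50
Solidarity Surcharge: 3.3% × €11,170.00 = €368.61
Transit Levy: 8% × €11,170.00 = €893.60
Total: €2,884.50 + €368.61 + €893.60 = €4,146.71

€4,146.71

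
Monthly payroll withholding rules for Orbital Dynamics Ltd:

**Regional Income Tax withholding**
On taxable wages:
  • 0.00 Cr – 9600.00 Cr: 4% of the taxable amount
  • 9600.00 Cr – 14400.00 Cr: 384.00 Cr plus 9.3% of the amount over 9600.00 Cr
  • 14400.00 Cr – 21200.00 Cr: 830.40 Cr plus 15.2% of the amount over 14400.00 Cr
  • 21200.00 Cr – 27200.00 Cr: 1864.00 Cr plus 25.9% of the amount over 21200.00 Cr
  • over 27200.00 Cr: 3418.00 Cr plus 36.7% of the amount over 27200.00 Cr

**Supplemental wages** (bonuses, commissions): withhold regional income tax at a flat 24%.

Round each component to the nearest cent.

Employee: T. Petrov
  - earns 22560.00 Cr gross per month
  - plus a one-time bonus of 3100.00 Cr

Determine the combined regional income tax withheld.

2960.24 Cr

Regional Income Tax: taxable = 22560.00 Cr
  1864.00 Cr + 25.9% × (22560.00 Cr − 21200.00 Cr) = 1864.00 Cr + 25.9% × 1360.00 Cr = 2216.24 Cr
Supplemental (24% flat on bonus): 24% × 3100.00 Cr = 744.00 Cr
Total regional income tax: 2216.24 Cr + 744.00 Cr = 2960.24 Cr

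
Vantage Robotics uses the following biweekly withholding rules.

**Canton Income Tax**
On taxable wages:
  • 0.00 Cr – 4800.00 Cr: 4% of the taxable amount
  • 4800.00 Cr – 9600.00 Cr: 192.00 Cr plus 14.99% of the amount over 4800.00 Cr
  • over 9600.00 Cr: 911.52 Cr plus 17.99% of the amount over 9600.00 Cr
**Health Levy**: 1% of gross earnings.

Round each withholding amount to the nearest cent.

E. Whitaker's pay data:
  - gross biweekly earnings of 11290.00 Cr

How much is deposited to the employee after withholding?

Canton Income Tax: taxable = 11290.00 Cr
  911.52 Cr + 17.99% × (11290.00 Cr − 9600.00 Cr) = 911.52 Cr + 17.99% × 1690.00 Cr = 1215.55 Cr
Health Levy: 1% × 11290.00 Cr = 112.90 Cr
Total withheld: 1215.55 Cr + 112.90 Cr = 1328.45 Cr
Net pay: 11290.00 Cr − 1328.45 Cr = 9961.55 Cr

9961.55 Cr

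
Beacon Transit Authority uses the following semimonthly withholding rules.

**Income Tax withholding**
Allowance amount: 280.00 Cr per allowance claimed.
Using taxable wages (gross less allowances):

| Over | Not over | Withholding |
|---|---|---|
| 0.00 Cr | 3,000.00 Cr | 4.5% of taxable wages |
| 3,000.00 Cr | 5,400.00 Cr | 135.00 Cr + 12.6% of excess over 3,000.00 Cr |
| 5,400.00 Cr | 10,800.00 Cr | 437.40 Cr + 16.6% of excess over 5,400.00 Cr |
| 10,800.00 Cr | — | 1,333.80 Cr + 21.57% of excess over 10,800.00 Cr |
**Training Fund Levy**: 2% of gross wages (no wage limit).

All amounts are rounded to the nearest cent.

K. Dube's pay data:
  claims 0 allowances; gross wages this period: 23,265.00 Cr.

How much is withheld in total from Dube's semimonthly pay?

4,487.80 Cr

Income Tax: taxable = 23,265.00 Cr
  1,333.80 Cr + 21.57% × (23,265.00 Cr − 10,800.00 Cr) = 1,333.80 Cr + 21.57% × 12,465.00 Cr = 4,022.50 Cr
Training Fund Levy: 2% × 23,265.00 Cr = 465.30 Cr
Total: 4,022.50 Cr + 465.30 Cr = 4,487.80 Cr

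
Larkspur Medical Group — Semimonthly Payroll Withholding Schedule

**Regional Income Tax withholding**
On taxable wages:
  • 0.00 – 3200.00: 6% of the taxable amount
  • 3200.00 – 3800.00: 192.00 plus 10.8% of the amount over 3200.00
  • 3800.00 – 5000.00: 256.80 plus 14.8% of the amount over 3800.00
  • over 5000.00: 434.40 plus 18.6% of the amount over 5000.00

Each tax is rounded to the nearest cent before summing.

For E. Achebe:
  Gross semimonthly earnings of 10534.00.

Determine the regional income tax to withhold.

1463.72

Regional Income Tax: taxable = 10534.00
  434.40 + 18.6% × (10534.00 − 5000.00) = 434.40 + 18.6% × 5534.00 = 1463.72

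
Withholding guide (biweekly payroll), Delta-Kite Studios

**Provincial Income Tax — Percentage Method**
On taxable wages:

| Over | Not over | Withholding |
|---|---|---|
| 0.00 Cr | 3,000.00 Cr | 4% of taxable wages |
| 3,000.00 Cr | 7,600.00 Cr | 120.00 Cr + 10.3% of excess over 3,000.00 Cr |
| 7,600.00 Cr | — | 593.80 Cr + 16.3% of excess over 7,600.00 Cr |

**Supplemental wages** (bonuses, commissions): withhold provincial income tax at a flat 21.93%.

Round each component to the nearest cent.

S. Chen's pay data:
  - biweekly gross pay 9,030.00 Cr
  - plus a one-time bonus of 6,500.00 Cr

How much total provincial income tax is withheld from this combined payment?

Provincial Income Tax: taxable = 9,030.00 Cr
  593.80 Cr + 16.3% × (9,030.00 Cr − 7,600.00 Cr) = 593.80 Cr + 16.3% × 1,430.00 Cr = 826.89 Cr
Supplemental (21.93% flat on bonus): 21.93% × 6,500.00 Cr = 1,425.45 Cr
Total provincial income tax: 826.89 Cr + 1,425.45 Cr = 2,252.34 Cr

2,252.34 Cr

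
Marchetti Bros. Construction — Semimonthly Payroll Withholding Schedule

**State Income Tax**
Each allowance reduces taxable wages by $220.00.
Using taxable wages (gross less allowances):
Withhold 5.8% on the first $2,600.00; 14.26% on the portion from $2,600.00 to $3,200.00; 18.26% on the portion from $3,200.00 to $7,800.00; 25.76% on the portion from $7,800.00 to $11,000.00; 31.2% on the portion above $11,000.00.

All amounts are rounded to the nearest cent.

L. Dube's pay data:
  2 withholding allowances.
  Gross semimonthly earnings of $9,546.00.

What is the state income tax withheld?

$1,412.75

State Income Tax: taxable = $9,546.00 − 2×$220.00 = $9,106.00
  $1,076.32 + 25.76% × ($9,106.00 − $7,800.00) = $1,076.32 + 25.76% × $1,306.00 = $1,412.75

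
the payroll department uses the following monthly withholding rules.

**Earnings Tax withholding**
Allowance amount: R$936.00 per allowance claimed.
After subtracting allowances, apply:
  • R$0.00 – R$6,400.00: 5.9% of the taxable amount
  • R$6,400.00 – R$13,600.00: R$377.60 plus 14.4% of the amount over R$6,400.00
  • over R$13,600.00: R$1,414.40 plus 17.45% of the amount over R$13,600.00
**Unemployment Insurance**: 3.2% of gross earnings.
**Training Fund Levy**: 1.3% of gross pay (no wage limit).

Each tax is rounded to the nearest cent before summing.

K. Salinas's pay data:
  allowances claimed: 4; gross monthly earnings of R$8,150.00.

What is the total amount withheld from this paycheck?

R$626.70

Earnings Tax: taxable = R$8,150.00 − 4×R$936.00 = R$4,406.00
  5.9% × R$4,406.00 = R$259.95
Unemployment Insurance: 3.2% × R$8,150.00 = R$260.80
Training Fund Levy: 1.3% × R$8,150.00 = R$105.95
Total: R$259.95 + R$260.80 + R$105.95 = R$626.70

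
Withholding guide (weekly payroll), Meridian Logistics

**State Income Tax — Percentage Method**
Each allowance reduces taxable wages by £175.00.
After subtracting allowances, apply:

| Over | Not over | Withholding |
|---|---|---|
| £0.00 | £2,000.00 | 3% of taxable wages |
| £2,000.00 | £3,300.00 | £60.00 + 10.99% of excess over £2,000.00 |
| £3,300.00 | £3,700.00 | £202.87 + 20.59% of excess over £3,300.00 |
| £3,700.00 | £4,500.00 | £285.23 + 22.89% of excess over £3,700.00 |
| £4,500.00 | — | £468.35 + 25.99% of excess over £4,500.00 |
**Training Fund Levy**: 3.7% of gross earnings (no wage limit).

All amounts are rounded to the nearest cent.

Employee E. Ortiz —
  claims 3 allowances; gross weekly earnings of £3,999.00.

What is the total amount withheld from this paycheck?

State Income Tax: taxable = £3,999.00 − 3×£175.00 = £3,474.00
  £202.87 + 20.59% × (£3,474.00 − £3,300.00) = £202.87 + 20.59% × £174.00 = £238.70
Training Fund Levy: 3.7% × £3,999.00 = £147.96
Total: £238.70 + £147.96 = £386.66

£386.66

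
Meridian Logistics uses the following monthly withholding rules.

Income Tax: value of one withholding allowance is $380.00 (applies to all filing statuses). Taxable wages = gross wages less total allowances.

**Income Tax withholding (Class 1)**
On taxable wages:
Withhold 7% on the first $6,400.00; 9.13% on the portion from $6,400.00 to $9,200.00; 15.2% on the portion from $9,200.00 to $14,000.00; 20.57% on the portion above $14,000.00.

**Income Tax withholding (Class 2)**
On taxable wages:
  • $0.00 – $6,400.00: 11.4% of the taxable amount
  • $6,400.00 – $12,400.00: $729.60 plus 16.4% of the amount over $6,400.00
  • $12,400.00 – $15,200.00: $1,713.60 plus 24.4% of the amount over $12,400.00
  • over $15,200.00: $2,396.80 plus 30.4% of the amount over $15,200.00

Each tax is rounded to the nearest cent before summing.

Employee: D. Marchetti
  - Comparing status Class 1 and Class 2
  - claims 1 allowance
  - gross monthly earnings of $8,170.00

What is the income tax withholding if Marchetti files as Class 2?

$957.56

Income Tax (Class 2): taxable = $8,170.00 − 1×$380.00 = $7,790.00
  $729.60 + 16.4% × ($7,790.00 − $6,400.00) = $729.60 + 16.4% × $1,390.00 = $957.56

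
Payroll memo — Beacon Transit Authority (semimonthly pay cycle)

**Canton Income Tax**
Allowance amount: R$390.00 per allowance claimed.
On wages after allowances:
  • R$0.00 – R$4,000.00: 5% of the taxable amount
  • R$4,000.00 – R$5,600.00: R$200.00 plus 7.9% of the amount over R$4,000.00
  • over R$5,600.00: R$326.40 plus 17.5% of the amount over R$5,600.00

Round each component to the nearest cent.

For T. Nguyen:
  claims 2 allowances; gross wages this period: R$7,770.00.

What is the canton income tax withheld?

Canton Income Tax: taxable = R$7,770.00 − 2×R$390.00 = R$6,990.00
  R$326.40 + 17.5% × (R$6,990.00 − R$5,600.00) = R$326.40 + 17.5% × R$1,390.00 = R$569.65

R$569.65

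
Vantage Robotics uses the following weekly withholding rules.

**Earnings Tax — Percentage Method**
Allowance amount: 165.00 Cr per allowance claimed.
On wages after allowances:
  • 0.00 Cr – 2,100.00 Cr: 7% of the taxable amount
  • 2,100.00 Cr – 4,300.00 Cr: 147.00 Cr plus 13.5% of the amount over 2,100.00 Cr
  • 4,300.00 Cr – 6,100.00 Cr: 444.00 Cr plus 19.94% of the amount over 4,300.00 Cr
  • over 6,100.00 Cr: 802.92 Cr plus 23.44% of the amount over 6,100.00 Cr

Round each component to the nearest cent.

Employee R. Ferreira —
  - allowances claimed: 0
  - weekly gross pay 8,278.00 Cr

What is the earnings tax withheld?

Earnings Tax: taxable = 8,278.00 Cr
  802.92 Cr + 23.44% × (8,278.00 Cr − 6,100.00 Cr) = 802.92 Cr + 23.44% × 2,178.00 Cr = 1,313.44 Cr

1,313.44 Cr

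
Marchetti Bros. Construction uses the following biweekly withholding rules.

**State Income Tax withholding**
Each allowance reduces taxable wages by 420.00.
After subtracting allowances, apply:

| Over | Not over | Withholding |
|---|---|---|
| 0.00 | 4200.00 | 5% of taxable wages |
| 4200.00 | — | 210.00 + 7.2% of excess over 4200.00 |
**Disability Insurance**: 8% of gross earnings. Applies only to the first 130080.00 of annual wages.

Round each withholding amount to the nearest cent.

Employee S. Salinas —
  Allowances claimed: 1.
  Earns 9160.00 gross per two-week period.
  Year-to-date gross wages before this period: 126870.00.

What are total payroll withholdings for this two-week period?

State Income Tax: taxable = 9160.00 − 1×420.00 = 8740.00
  210.00 + 7.2% × (8740.00 − 4200.00) = 210.00 + 7.2% × 4540.00 = 536.88
Disability Insurance: cap 130080.00 − YTD 126870.00 = 3210.00 subject; 8% × 3210.00 = 256.80
Total: 536.88 + 256.80 = 793.68

793.68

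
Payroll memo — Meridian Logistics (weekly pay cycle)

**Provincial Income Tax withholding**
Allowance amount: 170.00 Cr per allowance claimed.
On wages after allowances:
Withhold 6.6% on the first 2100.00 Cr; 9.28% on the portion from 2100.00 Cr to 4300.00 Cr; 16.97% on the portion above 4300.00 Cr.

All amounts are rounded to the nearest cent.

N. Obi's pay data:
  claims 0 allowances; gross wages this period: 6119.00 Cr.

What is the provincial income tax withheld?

Provincial Income Tax: taxable = 6119.00 Cr
  342.76 Cr + 16.97% × (6119.00 Cr − 4300.00 Cr) = 342.76 Cr + 16.97% × 1819.00 Cr = 651.44 Cr

651.44 Cr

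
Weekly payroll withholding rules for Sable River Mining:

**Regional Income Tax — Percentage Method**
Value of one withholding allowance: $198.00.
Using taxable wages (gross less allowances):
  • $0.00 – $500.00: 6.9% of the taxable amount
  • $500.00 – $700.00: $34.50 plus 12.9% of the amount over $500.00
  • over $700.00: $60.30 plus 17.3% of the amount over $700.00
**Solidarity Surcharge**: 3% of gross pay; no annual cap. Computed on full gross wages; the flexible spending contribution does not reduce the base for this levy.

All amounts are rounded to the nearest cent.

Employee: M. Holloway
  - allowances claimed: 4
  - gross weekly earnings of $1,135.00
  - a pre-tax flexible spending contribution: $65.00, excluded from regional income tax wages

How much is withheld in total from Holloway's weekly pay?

$53.23

Regional Income Tax: taxable = $1,135.00 − $65.00 − 4×$198.00 = $278.00
  6.9% × $278.00 = $19.18
Solidarity Surcharge: 3% × $1,135.00 = $34.05
Total: $19.18 + $34.05 = $53.23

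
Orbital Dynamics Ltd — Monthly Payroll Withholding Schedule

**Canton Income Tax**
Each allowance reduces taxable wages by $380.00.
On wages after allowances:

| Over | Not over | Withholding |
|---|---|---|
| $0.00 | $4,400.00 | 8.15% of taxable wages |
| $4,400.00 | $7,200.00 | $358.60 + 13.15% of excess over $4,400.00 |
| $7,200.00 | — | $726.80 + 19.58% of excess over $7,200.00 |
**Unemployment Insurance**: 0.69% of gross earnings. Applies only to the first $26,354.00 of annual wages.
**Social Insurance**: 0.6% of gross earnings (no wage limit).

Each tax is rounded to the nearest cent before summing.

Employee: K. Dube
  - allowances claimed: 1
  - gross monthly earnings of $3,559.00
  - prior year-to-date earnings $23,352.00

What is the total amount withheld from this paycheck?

$301.15

Canton Income Tax: taxable = $3,559.00 − 1×$380.00 = $3,179.00
  8.15% × $3,179.00 = $259.09
Unemployment Insurance: cap $26,354.00 − YTD $23,352.00 = $3,002.00 subject; 0.69% × $3,002.00 = $20.71
Social Insurance: 0.6% × $3,559.00 = $21.35
Total: $259.09 + $20.71 + $21.35 = $301.15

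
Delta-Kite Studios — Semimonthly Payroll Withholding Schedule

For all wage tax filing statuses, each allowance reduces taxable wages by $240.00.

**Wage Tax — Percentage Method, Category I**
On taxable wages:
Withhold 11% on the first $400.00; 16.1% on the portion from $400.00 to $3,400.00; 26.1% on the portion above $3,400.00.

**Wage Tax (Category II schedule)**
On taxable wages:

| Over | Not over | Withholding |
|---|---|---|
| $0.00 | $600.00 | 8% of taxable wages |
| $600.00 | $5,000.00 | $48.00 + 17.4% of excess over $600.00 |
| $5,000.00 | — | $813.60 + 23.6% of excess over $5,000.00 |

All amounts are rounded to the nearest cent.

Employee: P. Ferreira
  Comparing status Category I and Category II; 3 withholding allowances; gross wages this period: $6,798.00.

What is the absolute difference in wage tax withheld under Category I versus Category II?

Wage Tax (Category I): taxable = $6,798.00 − 3×$240.00 = $6,078.00
  $527.00 + 26.1% × ($6,078.00 − $3,400.00) = $527.00 + 26.1% × $2,678.00 = $1,225.96
Wage Tax (Category II): taxable = $6,798.00 − 3×$240.00 = $6,078.00
  $813.60 + 23.6% × ($6,078.00 − $5,000.00) = $813.60 + 23.6% × $1,078.00 = $1,068.01
Difference: |$1,225.96 − $1,068.01| = $157.95 (higher under Category I)

$157.95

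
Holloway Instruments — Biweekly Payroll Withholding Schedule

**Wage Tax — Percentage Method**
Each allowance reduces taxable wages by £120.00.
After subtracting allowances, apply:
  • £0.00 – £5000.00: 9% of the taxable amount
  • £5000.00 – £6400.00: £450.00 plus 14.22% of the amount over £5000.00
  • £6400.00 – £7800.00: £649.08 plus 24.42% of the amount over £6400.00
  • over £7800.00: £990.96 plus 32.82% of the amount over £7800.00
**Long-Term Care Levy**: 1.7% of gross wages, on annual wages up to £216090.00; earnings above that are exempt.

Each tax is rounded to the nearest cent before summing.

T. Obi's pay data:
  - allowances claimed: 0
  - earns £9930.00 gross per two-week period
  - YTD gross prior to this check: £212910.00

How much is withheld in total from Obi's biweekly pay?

£1744.09

Wage Tax: taxable = £9930.00
  £990.96 + 32.82% × (£9930.00 − £7800.00) = £990.96 + 32.82% × £2130.00 = £1690.03
Long-Term Care Levy: cap £216090.00 − YTD £212910.00 = £3180.00 subject; 1.7% × £3180.00 = £54.06
Total: £1690.03 + £54.06 = £1744.09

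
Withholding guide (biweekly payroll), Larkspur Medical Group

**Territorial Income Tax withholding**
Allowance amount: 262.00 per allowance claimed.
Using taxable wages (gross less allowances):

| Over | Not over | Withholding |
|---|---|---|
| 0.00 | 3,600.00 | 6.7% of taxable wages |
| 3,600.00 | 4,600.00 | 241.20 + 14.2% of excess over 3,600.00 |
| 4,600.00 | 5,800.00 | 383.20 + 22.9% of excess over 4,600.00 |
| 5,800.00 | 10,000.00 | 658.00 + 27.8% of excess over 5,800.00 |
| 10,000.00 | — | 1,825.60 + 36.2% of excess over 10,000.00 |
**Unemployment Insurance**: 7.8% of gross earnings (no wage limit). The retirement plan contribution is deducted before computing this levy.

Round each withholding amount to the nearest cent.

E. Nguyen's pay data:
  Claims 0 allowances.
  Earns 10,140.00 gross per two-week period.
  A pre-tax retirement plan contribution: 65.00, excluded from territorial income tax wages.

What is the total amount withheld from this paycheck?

2,638.60

Territorial Income Tax: taxable = 10,140.00 − 65.00 = 10,075.00
  1,825.60 + 36.2% × (10,075.00 − 10,000.00) = 1,825.60 + 36.2% × 75.00 = 1,852.75
Unemployment Insurance: 7.8% × 10,075.00 = 785.85
Total: 1,852.75 + 785.85 = 2,638.60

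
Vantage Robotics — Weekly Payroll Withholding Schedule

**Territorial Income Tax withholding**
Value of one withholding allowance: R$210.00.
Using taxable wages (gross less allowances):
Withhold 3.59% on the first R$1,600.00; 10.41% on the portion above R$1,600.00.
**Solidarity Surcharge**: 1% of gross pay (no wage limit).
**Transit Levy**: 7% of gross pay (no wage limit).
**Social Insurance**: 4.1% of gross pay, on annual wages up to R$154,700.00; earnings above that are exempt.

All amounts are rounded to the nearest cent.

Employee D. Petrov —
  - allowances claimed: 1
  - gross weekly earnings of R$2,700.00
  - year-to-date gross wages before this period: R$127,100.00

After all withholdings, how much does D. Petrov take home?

Territorial Income Tax: taxable = R$2,700.00 − 1×R$210.00 = R$2,490.00
  R$57.44 + 10.41% × (R$2,490.00 − R$1,600.00) = R$57.44 + 10.41% × R$890.00 = R$150.09
Solidarity Surcharge: 1% × R$2,700.00 = R$27.00
Transit Levy: 7% × R$2,700.00 = R$189.00
Social Insurance: 4.1% × R$2,700.00 = R$110.70
Total withheld: R$150.09 + R$27.00 + R$189.00 + R$110.70 = R$476.79
Net pay: R$2,700.00 − R$476.79 = R$2,223.21

R$2,223.21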